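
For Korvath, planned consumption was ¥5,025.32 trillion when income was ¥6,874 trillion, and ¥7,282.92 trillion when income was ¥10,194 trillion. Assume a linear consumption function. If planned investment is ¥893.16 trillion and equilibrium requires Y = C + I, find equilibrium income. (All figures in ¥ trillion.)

MPC = (7282.92 − 5025.32)/(10194 − 6874) = 2257.6/3320 = 0.68
a = 5025.32 − 0.68(6874) = 351
Equilibrium: Y = 351 + 0.68Y + 893.16
0.32Y = 1244.16, so Y = 1244.16/0.32 = 3888

Y = 3888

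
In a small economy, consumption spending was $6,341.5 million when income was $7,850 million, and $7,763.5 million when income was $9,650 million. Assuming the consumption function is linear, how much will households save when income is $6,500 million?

S = 1225

MPC = (7763.5 − 6341.5)/(9650 − 7850) = 1422/1800 = 0.79
a = 6341.5 − 0.79(7850) = 6341.5 − 6201.5 = 140
C = 140 + 0.79(6500) = 5275
S = 6500 − 5275 = 1225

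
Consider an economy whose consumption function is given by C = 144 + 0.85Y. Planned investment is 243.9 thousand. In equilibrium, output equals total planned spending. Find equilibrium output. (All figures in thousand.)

Y = C + I = 144 + 0.85Y + 243.9
Y − 0.85Y = 387.9
0.15Y = 387.9, so Y = 387.9/0.15 = 2586

Y = 2586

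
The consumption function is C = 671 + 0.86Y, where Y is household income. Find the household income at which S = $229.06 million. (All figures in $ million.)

S = Y − C = -671 + 0.14Y
-671 + 0.14Y = 229.06, so 0.14Y = 900.06 and Y = 6429

Y = 6429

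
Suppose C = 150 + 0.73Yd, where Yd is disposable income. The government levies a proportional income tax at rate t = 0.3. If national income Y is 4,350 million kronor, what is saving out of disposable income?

S = 672.15

Yd = (1 − 0.3)(4350) = 0.7(4350) = 3045
C = 150 + 0.73(3045) = 150 + 2222.85 = 2372.85
S = Yd − C = 3045 − 2372.85 = 672.15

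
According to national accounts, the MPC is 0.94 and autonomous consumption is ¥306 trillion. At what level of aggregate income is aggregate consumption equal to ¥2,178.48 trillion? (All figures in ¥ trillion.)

306 + 0.94Y = 2178.48
0.94Y = 1872.48, so Y = 1872.48/0.94 = 1992

Y = 1992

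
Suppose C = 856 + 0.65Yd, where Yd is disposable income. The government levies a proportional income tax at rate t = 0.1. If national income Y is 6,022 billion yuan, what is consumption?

Yd = (1 − 0.1)(6022) = 0.9(6022) = 5419.8
C = 856 + 0.65(5419.8) = 856 + 3522.87 = 4378.87

C = 4378.87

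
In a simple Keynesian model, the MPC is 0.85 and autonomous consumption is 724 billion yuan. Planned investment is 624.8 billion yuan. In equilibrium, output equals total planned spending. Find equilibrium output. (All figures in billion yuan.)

Y = C + I = 724 + 0.85Y + 624.8
Y − 0.85Y = 1348.8
0.15Y = 1348.8, so Y = 1348.8/0.15 = 8992

Y = 8992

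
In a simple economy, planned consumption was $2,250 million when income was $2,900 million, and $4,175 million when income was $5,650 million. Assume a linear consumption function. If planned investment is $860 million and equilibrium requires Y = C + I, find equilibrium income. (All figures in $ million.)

Y = 3600

MPC = (4175 − 2250)/(5650 − 2900) = 1925/2750 = 0.7
a = 2250 − 0.7(2900) = 220
Equilibrium: Y = 220 + 0.7Y + 860
0.3Y = 1080, so Y = 1080/0.3 = 3600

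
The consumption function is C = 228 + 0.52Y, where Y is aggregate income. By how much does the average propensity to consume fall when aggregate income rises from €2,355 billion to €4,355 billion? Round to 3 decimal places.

At Y = 2355: C = 228 + 0.52(2355) = 1452.6, APC = 1452.6/2355 = 0.6168
At Y = 4355: C = 2492.6, APC = 2492.6/4355 = 0.5724
Fall in APC = 0.6168 − 0.5724 = 0.0444 ≈ 0.044

ΔAPC = 0.044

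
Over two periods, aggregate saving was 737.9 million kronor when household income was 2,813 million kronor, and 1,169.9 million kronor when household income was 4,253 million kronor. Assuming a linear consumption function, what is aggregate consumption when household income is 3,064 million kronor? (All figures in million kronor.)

MPS = ΔS/ΔY = (1169.9 − 737.9)/(4253 − 2813) = 432/1440 = 0.3
MPC = 1 − MPS = 0.7
Autonomous saving = 737.9 − 0.3(2813) = -106, so a = 106
C = 106 + 0.7(3064) = 106 + 2144.8 = 2250.8

C = 2250.8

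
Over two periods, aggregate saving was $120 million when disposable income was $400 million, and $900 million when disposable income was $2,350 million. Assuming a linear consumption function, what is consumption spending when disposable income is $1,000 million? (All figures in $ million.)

MPS = ΔS/ΔY = (900 − 120)/(2350 − 400) = 780/1950 = 0.4
MPC = 1 − MPS = 0.6
Autonomous saving = 120 − 0.4(400) = -40, so a = 40
C = 40 + 0.6(1000) = 40 + 600 = 640

C = 640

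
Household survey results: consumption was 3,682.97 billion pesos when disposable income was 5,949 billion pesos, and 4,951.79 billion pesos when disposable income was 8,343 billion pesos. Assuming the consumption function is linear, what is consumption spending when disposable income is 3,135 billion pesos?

MPC = (4951.79 − 3682.97)/(8343 − 5949) = 1268.82/2394 = 0.53
a = 3682.97 − 0.53(5949) = 3682.97 − 3152.97 = 530
C = 530 + 0.53(3135) = 530 + 1661.55 = 2191.55

C = 2191.55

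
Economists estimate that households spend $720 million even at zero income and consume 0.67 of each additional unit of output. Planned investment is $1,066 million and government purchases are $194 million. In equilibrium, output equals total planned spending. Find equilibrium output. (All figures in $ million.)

Y = 6000

Y = C + I + G = 720 + 0.67Y + 1066 + 194
Y − 0.67Y = 1980
0.33Y = 1980, so Y = 1980/0.33 = 6000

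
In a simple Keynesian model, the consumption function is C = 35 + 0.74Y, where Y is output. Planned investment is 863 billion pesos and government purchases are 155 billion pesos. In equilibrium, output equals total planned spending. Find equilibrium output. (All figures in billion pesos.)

Y = 4050

Y = C + I + G = 35 + 0.74Y + 863 + 155
Y − 0.74Y = 1053
0.26Y = 1053, so Y = 1053/0.26 = 4050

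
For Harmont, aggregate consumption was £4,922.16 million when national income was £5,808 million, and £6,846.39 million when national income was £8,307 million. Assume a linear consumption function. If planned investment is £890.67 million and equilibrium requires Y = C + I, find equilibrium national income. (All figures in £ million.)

MPC = (6846.39 − 4922.16)/(8307 − 5808) = 1924.23/2499 = 0.77
a = 4922.16 − 0.77(5808) = 450
Equilibrium: Y = 450 + 0.77Y + 890.67
0.23Y = 1340.67, so Y = 1340.67/0.23 = 5829

Y = 5829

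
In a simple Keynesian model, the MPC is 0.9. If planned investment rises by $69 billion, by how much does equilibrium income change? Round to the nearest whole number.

The multiplier is 1/(1 − MPC) = 1/0.1.
ΔY = 69/0.1 = 690.00 ≈ 690

ΔY ≈ 690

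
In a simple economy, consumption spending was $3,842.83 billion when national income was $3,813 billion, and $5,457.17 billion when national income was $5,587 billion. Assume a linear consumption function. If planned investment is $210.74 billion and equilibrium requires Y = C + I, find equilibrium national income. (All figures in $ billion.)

Y = 6486

MPC = (5457.17 − 3842.83)/(5587 − 3813) = 1614.34/1774 = 0.91
a = 3842.83 − 0.91(3813) = 373
Equilibrium: Y = 373 + 0.91Y + 210.74
0.09Y = 583.74, so Y = 583.74/0.09 = 6486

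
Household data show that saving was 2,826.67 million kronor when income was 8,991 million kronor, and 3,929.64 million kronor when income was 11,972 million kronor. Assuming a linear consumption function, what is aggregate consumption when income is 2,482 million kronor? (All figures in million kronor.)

MPS = ΔS/ΔY = (3929.64 − 2826.67)/(11972 − 8991) = 1102.97/2981 = 0.37
MPC = 1 − MPS = 0.63
Autonomous saving = 2826.67 − 0.37(8991) = -500, so a = 500
C = 500 + 0.63(2482) = 500 + 1563.66 = 2063.66

C = 2063.66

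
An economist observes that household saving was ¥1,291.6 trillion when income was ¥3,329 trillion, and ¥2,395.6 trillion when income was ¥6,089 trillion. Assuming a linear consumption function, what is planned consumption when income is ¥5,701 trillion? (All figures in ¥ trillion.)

C = 3460.6

MPS = ΔS/ΔY = (2395.6 − 1291.6)/(6089 − 3329) = 1104/2760 = 0.4
MPC = 1 − MPS = 0.6
Autonomous saving = 1291.6 − 0.4(3329) = -40, so a = 40
C = 40 + 0.6(5701) = 40 + 3420.6 = 3460.6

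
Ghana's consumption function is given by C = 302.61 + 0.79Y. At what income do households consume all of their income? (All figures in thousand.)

At break-even, C = Y: 302.61 + 0.79Y = Y
0.21Y = 302.61, so Y = 302.61/0.21 = 1441

Y = 1441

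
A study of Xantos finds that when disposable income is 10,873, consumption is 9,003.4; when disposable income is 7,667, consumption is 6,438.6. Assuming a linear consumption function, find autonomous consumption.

MPC = ΔC/ΔY = (9003.4 − 6438.6)/(10873 − 7667) = 2564.8/3206 = 0.8
a = C − MPC·Y = 6438.6 − 0.8(7667) = 6438.6 − 6133.6 = 305

a = 305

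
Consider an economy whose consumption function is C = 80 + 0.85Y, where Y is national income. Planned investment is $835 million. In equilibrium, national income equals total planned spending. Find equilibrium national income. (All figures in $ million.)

Y = 6100

Y = C + I = 80 + 0.85Y + 835
Y − 0.85Y = 915
0.15Y = 915, so Y = 915/0.15 = 6100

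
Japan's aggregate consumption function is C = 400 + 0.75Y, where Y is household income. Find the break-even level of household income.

At break-even, C = Y: 400 + 0.75Y = Y
0.25Y = 400, so Y = 400/0.25 = 1600

Y = 1600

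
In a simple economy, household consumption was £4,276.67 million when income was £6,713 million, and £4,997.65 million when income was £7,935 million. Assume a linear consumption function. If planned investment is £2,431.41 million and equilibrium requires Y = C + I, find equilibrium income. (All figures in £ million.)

MPC = (4997.65 − 4276.67)/(7935 − 6713) = 720.98/1222 = 0.59
a = 4276.67 − 0.59(6713) = 316
Equilibrium: Y = 316 + 0.59Y + 2431.41
0.41Y = 2747.41, so Y = 2747.41/0.41 = 6701

Y = 6701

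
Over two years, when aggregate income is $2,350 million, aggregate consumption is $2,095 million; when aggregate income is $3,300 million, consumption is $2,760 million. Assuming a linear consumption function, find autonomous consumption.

MPC = ΔC/ΔY = (2760 − 2095)/(3300 − 2350) = 665/950 = 0.7
a = C − MPC·Y = 2095 − 0.7(2350) = 2095 − 1645 = 450

a = 450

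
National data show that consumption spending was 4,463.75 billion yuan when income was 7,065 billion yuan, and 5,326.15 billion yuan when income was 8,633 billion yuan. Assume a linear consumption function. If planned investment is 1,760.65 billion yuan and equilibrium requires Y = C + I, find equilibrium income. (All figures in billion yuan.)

MPC = (5326.15 − 4463.75)/(8633 − 7065) = 862.4/1568 = 0.55
a = 4463.75 − 0.55(7065) = 578
Equilibrium: Y = 578 + 0.55Y + 1760.65
0.45Y = 2338.65, so Y = 2338.65/0.45 = 5197

Y = 5197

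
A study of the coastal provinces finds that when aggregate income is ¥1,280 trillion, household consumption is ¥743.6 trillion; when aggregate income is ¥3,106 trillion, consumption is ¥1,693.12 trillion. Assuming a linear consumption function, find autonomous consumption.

a = 78

MPC = ΔC/ΔY = (1693.12 − 743.6)/(3106 − 1280) = 949.52/1826 = 0.52
a = C − MPC·Y = 743.6 − 0.52(1280) = 743.6 − 665.6 = 78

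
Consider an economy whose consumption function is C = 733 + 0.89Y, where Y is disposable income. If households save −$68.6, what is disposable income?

Y = 6040

S = Y − C = -733 + 0.11Y
-733 + 0.11Y = -68.6, so 0.11Y = 664.4 and Y = 6040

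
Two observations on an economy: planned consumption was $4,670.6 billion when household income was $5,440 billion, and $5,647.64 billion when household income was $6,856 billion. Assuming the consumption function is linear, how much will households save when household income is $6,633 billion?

MPC = (5647.64 − 4670.6)/(6856 − 5440) = 977.04/1416 = 0.69
a = 4670.6 − 0.69(5440) = 4670.6 − 3753.6 = 917
C = 917 + 0.69(6633) = 5493.77
S = 6633 − 5493.77 = 1139.23

S = 1139.23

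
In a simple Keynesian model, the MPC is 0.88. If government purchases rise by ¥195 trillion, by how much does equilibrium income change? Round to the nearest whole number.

The multiplier is 1/(1 − MPC) = 1/0.12.
ΔY = 195/0.12 = 1625.00 ≈ 1625

ΔY ≈ 1625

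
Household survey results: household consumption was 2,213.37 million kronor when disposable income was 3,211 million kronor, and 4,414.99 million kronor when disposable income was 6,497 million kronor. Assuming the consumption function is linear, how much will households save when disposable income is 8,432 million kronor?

S = 2720.56

MPC = (4414.99 − 2213.37)/(6497 − 3211) = 2201.62/3286 = 0.67
a = 2213.37 − 0.67(3211) = 2213.37 − 2151.37 = 62
C = 62 + 0.67(8432) = 5711.44
S = 8432 − 5711.44 = 2720.56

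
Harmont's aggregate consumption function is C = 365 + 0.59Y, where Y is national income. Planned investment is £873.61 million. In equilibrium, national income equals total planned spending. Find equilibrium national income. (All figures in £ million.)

Y = 3021

Y = C + I = 365 + 0.59Y + 873.61
Y − 0.59Y = 1238.61
0.41Y = 1238.61, so Y = 1238.61/0.41 = 3021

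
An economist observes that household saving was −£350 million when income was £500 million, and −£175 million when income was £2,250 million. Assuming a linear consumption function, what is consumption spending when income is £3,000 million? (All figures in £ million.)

C = 3100

MPS = ΔS/ΔY = (-175 − (-350))/(2250 − 500) = 175/1750 = 0.1
MPC = 1 − MPS = 0.9
Autonomous saving = -350 − 0.1(500) = -400, so a = 400
C = 400 + 0.9(3000) = 400 + 2700 = 3100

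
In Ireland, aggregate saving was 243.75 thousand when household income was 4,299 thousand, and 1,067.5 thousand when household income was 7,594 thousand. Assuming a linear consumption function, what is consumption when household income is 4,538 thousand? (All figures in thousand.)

C = 4234.5

MPS = ΔS/ΔY = (1067.5 − 243.75)/(7594 − 4299) = 823.75/3295 = 0.25
MPC = 1 − MPS = 0.75
Autonomous saving = 243.75 − 0.25(4299) = -831, so a = 831
C = 831 + 0.75(4538) = 831 + 3403.5 = 4234.5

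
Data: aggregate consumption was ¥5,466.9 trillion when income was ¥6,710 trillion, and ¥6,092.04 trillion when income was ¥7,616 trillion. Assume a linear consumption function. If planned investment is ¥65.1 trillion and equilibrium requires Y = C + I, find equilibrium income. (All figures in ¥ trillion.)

Y = 2910

MPC = (6092.04 − 5466.9)/(7616 − 6710) = 625.14/906 = 0.69
a = 5466.9 − 0.69(6710) = 837
Equilibrium: Y = 837 + 0.69Y + 65.1
0.31Y = 902.1, so Y = 902.1/0.31 = 2910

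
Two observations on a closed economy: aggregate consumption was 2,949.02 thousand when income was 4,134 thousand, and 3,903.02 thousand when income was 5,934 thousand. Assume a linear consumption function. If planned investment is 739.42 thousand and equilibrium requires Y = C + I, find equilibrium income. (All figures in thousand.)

Y = 3186

MPC = (3903.02 − 2949.02)/(5934 − 4134) = 954/1800 = 0.53
a = 2949.02 − 0.53(4134) = 758
Equilibrium: Y = 758 + 0.53Y + 739.42
0.47Y = 1497.42, so Y = 1497.42/0.47 = 3186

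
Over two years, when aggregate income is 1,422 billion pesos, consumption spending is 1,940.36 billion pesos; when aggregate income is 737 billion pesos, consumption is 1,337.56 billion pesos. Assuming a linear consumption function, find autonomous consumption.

a = 689

MPC = ΔC/ΔY = (1940.36 − 1337.56)/(1422 − 737) = 602.8/685 = 0.88
a = C − MPC·Y = 1337.56 − 0.88(737) = 1337.56 − 648.56 = 689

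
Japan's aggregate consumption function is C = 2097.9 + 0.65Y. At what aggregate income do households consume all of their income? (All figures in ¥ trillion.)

Y = 5994

At break-even, C = Y: 2097.9 + 0.65Y = Y
0.35Y = 2097.9, so Y = 2097.9/0.35 = 5994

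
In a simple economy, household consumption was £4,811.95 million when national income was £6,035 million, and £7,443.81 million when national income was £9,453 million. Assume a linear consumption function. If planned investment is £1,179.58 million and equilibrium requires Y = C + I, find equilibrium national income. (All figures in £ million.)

MPC = (7443.81 − 4811.95)/(9453 − 6035) = 2631.86/3418 = 0.77
a = 4811.95 − 0.77(6035) = 165
Equilibrium: Y = 165 + 0.77Y + 1179.58
0.23Y = 1344.58, so Y = 1344.58/0.23 = 5846

Y = 5846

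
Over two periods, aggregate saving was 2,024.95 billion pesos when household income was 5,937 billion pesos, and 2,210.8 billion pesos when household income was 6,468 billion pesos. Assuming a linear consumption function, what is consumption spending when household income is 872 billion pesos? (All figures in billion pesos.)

C = 619.8

MPS = ΔS/ΔY = (2210.8 − 2024.95)/(6468 − 5937) = 185.85/531 = 0.35
MPC = 1 − MPS = 0.65
Autonomous saving = 2024.95 − 0.35(5937) = -53, so a = 53
C = 53 + 0.65(872) = 53 + 566.8 = 619.8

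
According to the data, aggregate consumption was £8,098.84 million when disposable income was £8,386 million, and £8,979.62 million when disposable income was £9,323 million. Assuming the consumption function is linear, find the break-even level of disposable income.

Y = 3600

MPC = (8979.62 − 8098.84)/(9323 − 8386) = 880.78/937 = 0.94
a = 8098.84 − 0.94(8386) = 8098.84 − 7882.84 = 216
Break-even: Y = a/(1−MPC) = 216/0.06 = 3600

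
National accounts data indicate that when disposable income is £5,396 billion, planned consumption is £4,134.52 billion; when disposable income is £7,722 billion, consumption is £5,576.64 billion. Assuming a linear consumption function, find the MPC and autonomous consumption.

MPC = ΔC/ΔY = (5576.64 − 4134.52)/(7722 − 5396) = 1442.12/2326 = 0.62
a = C − MPC·Y = 4134.52 − 0.62(5396) = 4134.52 − 3345.52 = 789

MPC = 0.62; a = 789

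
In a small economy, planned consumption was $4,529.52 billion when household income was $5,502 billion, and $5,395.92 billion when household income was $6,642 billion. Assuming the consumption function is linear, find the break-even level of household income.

Y = 1450

MPC = (5395.92 − 4529.52)/(6642 − 5502) = 866.4/1140 = 0.76
a = 4529.52 − 0.76(5502) = 4529.52 − 4181.52 = 348
Break-even: Y = a/(1−MPC) = 348/0.24 = 1450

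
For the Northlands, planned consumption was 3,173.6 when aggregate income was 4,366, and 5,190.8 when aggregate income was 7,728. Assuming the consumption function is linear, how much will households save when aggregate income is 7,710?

S = 2530

MPC = (5190.8 − 3173.6)/(7728 − 4366) = 2017.2/3362 = 0.6
a = 3173.6 − 0.6(4366) = 3173.6 − 2619.6 = 554
C = 554 + 0.6(7710) = 5180
S = 7710 − 5180 = 2530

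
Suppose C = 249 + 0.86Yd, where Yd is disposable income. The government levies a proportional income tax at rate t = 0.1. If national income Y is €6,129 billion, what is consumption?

Yd = (1 − 0.1)(6129) = 0.9(6129) = 5516.1
C = 249 + 0.86(5516.1) = 249 + 4743.846 = 4992.846

C = 4992.846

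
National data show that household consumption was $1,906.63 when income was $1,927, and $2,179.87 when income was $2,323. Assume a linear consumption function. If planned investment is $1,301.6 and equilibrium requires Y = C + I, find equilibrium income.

Y = 6060

MPC = (2179.87 − 1906.63)/(2323 − 1927) = 273.24/396 = 0.69
a = 1906.63 − 0.69(1927) = 577
Equilibrium: Y = 577 + 0.69Y + 1301.6
0.31Y = 1878.6, so Y = 1878.6/0.31 = 6060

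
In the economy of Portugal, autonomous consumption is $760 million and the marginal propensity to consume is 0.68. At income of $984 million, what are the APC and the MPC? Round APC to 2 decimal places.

APC = 1.45; MPC = 0.68

MPC = 0.68 (the slope of the consumption function)
C = 760 + 0.68(984) = 1429.12, so APC = 1429.12/984 = 1.45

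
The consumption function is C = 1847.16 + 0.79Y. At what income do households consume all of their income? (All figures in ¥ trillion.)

Y = 8796

At break-even, C = Y: 1847.16 + 0.79Y = Y
0.21Y = 1847.16, so Y = 1847.16/0.21 = 8796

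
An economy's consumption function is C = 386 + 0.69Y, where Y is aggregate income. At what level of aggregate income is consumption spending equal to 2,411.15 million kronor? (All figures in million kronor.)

386 + 0.69Y = 2411.15
0.69Y = 2025.15, so Y = 2025.15/0.69 = 2935

Y = 2935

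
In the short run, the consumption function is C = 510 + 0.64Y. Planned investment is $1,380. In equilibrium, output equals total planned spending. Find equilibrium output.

Y = C + I = 510 + 0.64Y + 1380
Y − 0.64Y = 1890
0.36Y = 1890, so Y = 1890/0.36 = 5250

Y = 5250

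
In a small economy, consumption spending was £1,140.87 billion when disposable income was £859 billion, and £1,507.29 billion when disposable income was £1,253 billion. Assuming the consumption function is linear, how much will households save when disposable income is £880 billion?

S = -280.4

MPC = (1507.29 − 1140.87)/(1253 − 859) = 366.42/394 = 0.93
a = 1140.87 − 0.93(859) = 1140.87 − 798.87 = 342
C = 342 + 0.93(880) = 1160.4
S = 880 − 1160.4 = -280.4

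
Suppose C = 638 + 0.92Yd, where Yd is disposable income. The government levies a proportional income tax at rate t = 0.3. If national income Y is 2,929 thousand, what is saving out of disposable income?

S = -473.976

Yd = (1 − 0.3)(2929) = 0.7(2929) = 2050.3
C = 638 + 0.92(2050.3) = 638 + 1886.276 = 2524.276
S = Yd − C = 2050.3 − 2524.276 = -473.976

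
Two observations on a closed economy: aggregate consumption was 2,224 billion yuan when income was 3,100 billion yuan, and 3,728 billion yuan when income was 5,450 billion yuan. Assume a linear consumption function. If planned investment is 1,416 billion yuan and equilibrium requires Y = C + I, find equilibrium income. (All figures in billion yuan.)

MPC = (3728 − 2224)/(5450 − 3100) = 1504/2350 = 0.64
a = 2224 − 0.64(3100) = 240
Equilibrium: Y = 240 + 0.64Y + 1416
0.36Y = 1656, so Y = 1656/0.36 = 4600

Y = 4600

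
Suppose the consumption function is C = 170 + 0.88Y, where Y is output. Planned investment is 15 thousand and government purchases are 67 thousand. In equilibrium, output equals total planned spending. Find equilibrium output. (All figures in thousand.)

Y = 2100

Y = C + I + G = 170 + 0.88Y + 15 + 67
Y − 0.88Y = 252
0.12Y = 252, so Y = 252/0.12 = 2100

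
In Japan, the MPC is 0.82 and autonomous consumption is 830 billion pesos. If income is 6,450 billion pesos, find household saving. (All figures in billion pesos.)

C = 830 + 0.82(6450) = 830 + 5289 = 6119
S = Y − C = 6450 − 6119 = 331

S = 331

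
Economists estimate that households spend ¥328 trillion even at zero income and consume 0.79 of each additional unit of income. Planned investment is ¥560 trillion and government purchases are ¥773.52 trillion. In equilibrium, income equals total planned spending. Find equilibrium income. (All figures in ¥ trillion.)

Y = C + I + G = 328 + 0.79Y + 560 + 773.52
Y − 0.79Y = 1661.52
0.21Y = 1661.52, so Y = 1661.52/0.21 = 7912

Y = 7912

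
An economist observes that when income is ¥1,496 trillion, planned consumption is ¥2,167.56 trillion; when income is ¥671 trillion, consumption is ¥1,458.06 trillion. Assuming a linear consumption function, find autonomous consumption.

a = 881

MPC = ΔC/ΔY = (2167.56 − 1458.06)/(1496 − 671) = 709.5/825 = 0.86
a = C − MPC·Y = 1458.06 − 0.86(671) = 1458.06 − 577.06 = 881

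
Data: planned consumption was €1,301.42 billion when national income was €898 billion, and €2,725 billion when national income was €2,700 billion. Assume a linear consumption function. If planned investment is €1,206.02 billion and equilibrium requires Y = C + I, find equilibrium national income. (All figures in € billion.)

MPC = (2725 − 1301.42)/(2700 − 898) = 1423.58/1802 = 0.79
a = 1301.42 − 0.79(898) = 592
Equilibrium: Y = 592 + 0.79Y + 1206.02
0.21Y = 1798.02, so Y = 1798.02/0.21 = 8562

Y = 8562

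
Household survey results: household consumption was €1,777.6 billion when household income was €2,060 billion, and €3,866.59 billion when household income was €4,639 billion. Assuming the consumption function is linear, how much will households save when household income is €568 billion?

S = -1.08

MPC = (3866.59 − 1777.6)/(4639 − 2060) = 2088.99/2579 = 0.81
a = 1777.6 − 0.81(2060) = 1777.6 − 1668.6 = 109
C = 109 + 0.81(568) = 569.08
S = 568 − 569.08 = -1.08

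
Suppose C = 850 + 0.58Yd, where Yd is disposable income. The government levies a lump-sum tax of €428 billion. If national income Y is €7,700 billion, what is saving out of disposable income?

Yd = Y − T = 7700 − 428 = 7272
C = 850 + 0.58(7272) = 850 + 4217.76 = 5067.76
S = Yd − C = 7272 − 5067.76 = 2204.24

S = 2204.24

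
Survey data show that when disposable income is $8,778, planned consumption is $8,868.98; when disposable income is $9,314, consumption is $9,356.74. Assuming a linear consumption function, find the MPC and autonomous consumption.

MPC = 0.91; a = 881

MPC = ΔC/ΔY = (9356.74 − 8868.98)/(9314 − 8778) = 487.76/536 = 0.91
a = C − MPC·Y = 8868.98 − 0.91(8778) = 8868.98 − 7987.98 = 881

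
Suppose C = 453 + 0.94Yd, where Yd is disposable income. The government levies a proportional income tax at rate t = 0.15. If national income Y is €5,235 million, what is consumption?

C = 4635.765

Yd = (1 − 0.15)(5235) = 0.85(5235) = 4449.75
C = 453 + 0.94(4449.75) = 453 + 4182.765 = 4635.765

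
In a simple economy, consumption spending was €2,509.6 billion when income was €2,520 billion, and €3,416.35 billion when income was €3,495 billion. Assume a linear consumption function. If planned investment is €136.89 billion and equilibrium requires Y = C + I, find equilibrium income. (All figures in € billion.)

MPC = (3416.35 − 2509.6)/(3495 − 2520) = 906.75/975 = 0.93
a = 2509.6 − 0.93(2520) = 166
Equilibrium: Y = 166 + 0.93Y + 136.89
0.07Y = 302.89, so Y = 302.89/0.07 = 4327

Y = 4327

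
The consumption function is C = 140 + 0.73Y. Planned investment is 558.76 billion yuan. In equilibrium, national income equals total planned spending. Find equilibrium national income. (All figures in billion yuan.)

Y = 2588

Y = C + I = 140 + 0.73Y + 558.76
Y − 0.73Y = 698.76
0.27Y = 698.76, so Y = 698.76/0.27 = 2588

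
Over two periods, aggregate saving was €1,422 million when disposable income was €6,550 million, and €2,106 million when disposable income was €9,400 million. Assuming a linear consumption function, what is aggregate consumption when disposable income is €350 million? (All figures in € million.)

C = 416

MPS = ΔS/ΔY = (2106 − 1422)/(9400 − 6550) = 684/2850 = 0.24
MPC = 1 − MPS = 0.76
Autonomous saving = 1422 − 0.24(6550) = -150, so a = 150
C = 150 + 0.76(350) = 150 + 266 = 416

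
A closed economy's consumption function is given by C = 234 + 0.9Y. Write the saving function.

S = Y − C = Y − (234 + 0.9Y) = -234 + (1 − 0.9)Y

S = -234 + 0.1Y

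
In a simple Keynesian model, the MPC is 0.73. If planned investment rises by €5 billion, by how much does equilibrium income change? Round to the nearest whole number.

The multiplier is 1/(1 − MPC) = 1/0.27.
ΔY = 5/0.27 = 18.52 ≈ 19

ΔY ≈ 19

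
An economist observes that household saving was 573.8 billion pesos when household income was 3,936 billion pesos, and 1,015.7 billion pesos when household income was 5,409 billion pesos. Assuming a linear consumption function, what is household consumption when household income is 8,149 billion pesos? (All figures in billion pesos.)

C = 6311.3

MPS = ΔS/ΔY = (1015.7 − 573.8)/(5409 − 3936) = 441.9/1473 = 0.3
MPC = 1 − MPS = 0.7
Autonomous saving = 573.8 − 0.3(3936) = -607, so a = 607
C = 607 + 0.7(8149) = 607 + 5704.3 = 6311.3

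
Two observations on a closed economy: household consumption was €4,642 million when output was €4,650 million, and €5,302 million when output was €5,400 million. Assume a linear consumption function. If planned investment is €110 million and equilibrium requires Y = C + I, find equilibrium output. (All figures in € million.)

MPC = (5302 − 4642)/(5400 − 4650) = 660/750 = 0.88
a = 4642 − 0.88(4650) = 550
Equilibrium: Y = 550 + 0.88Y + 110
0.12Y = 660, so Y = 660/0.12 = 5500

Y = 5500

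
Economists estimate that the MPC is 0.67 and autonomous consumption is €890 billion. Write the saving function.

S = Y − C = Y − (890 + 0.67Y) = -890 + (1 − 0.67)Y

S = -890 + 0.33Y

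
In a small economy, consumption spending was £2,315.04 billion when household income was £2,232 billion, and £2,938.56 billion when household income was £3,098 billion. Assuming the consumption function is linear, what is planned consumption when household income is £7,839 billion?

C = 6352.08

MPC = (2938.56 − 2315.04)/(3098 − 2232) = 623.52/866 = 0.72
a = 2315.04 − 0.72(2232) = 2315.04 − 1607.04 = 708
C = 708 + 0.72(7839) = 708 + 5644.08 = 6352.08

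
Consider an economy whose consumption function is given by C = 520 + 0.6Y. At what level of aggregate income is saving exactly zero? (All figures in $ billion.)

Y = 1300

At break-even, C = Y: 520 + 0.6Y = Y
0.4Y = 520, so Y = 520/0.4 = 1300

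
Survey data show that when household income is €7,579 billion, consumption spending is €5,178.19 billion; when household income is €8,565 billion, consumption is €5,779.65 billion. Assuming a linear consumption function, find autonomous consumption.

MPC = ΔC/ΔY = (5779.65 − 5178.19)/(8565 − 7579) = 601.46/986 = 0.61
a = C − MPC·Y = 5178.19 − 0.61(7579) = 5178.19 − 4623.19 = 555

a = 555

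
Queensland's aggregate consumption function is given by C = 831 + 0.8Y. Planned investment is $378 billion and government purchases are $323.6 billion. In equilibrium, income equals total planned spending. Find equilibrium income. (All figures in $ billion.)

Y = C + I + G = 831 + 0.8Y + 378 + 323.6
Y − 0.8Y = 1532.6
0.2Y = 1532.6, so Y = 1532.6/0.2 = 7663

Y = 7663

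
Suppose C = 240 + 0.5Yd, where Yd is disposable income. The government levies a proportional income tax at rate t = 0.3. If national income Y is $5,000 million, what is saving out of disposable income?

S = 1510

Yd = (1 − 0.3)(5000) = 0.7(5000) = 3500
C = 240 + 0.5(3500) = 240 + 1750 = 1990
S = Yd − C = 3500 − 1990 = 1510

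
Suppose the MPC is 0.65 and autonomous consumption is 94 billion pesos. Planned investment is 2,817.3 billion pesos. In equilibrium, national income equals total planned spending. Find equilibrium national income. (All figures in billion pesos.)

Y = 8318

Y = C + I = 94 + 0.65Y + 2817.3
Y − 0.65Y = 2911.3
0.35Y = 2911.3, so Y = 2911.3/0.35 = 8318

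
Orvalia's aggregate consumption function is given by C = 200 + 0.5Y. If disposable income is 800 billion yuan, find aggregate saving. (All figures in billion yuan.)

S = 200

C = 200 + 0.5(800) = 200 + 400 = 600
S = Y − C = 800 − 600 = 200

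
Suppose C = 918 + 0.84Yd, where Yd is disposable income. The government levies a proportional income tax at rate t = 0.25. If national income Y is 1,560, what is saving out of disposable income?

Yd = (1 − 0.25)(1560) = 0.75(1560) = 1170
C = 918 + 0.84(1170) = 918 + 982.8 = 1900.8
S = Yd − C = 1170 − 1900.8 = -730.8

S = -730.8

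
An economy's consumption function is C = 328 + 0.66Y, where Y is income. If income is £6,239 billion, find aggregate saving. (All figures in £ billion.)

S = 1793.26

C = 328 + 0.66(6239) = 328 + 4117.74 = 4445.74
S = Y − C = 6239 − 4445.74 = 1793.26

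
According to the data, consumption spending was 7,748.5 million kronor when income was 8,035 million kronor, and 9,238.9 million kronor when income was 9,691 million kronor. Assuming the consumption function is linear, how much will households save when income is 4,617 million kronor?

S = -55.3

MPC = (9238.9 − 7748.5)/(9691 − 8035) = 1490.4/1656 = 0.9
a = 7748.5 − 0.9(8035) = 7748.5 − 7231.5 = 517
C = 517 + 0.9(4617) = 4672.3
S = 4617 − 4672.3 = -55.3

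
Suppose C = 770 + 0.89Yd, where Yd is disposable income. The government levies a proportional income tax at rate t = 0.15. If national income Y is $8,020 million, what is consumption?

C = 6837.13

Yd = (1 − 0.15)(8020) = 0.85(8020) = 6817
C = 770 + 0.89(6817) = 770 + 6067.13 = 6837.13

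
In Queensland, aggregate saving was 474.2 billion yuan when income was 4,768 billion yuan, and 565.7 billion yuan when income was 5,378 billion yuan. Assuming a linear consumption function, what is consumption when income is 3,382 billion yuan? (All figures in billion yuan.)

C = 3115.7

MPS = ΔS/ΔY = (565.7 − 474.2)/(5378 − 4768) = 91.5/610 = 0.15
MPC = 1 − MPS = 0.85
Autonomous saving = 474.2 − 0.15(4768) = -241, so a = 241
C = 241 + 0.85(3382) = 241 + 2874.7 = 3115.7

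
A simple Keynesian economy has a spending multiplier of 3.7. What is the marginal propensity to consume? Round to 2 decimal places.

k = 1/(1 − MPC), so 1 − MPC = 1/k = 1/3.7 = 0.2703
MPC = 1 − 0.2703 = 0.73

MPC = 0.73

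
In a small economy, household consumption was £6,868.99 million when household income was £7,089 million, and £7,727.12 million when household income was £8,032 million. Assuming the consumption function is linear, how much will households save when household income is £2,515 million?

S = -191.65

MPC = (7727.12 − 6868.99)/(8032 − 7089) = 858.13/943 = 0.91
a = 6868.99 − 0.91(7089) = 6868.99 − 6450.99 = 418
C = 418 + 0.91(2515) = 2706.65
S = 2515 − 2706.65 = -191.65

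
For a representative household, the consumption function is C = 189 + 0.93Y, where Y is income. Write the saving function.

S = -189 + 0.07Y

S = Y − C = Y − (189 + 0.93Y) = -189 + (1 − 0.93)Y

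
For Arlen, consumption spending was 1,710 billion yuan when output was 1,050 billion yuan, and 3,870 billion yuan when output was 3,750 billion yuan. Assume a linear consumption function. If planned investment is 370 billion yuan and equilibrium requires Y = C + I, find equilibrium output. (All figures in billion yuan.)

MPC = (3870 − 1710)/(3750 − 1050) = 2160/2700 = 0.8
a = 1710 − 0.8(1050) = 870
Equilibrium: Y = 870 + 0.8Y + 370
0.2Y = 1240, so Y = 1240/0.2 = 6200

Y = 6200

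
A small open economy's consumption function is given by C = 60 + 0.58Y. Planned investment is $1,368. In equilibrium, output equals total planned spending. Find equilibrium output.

Y = C + I = 60 + 0.58Y + 1368
Y − 0.58Y = 1428
0.42Y = 1428, so Y = 1428/0.42 = 3400

Y = 3400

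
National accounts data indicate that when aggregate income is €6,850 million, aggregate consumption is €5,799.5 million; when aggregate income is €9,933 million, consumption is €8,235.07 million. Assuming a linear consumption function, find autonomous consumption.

a = 388

MPC = ΔC/ΔY = (8235.07 − 5799.5)/(9933 − 6850) = 2435.57/3083 = 0.79
a = C − MPC·Y = 5799.5 − 0.79(6850) = 5799.5 − 5411.5 = 388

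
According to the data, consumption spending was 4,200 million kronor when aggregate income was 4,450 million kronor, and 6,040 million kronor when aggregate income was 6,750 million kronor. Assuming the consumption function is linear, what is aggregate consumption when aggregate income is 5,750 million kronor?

MPC = (6040 − 4200)/(6750 − 4450) = 1840/2300 = 0.8
a = 4200 − 0.8(4450) = 4200 − 3560 = 640
C = 640 + 0.8(5750) = 640 + 4600 = 5240

C = 5240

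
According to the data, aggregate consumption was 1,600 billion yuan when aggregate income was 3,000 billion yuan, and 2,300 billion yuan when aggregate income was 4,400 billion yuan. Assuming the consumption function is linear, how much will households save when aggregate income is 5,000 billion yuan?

S = 2400

MPC = (2300 − 1600)/(4400 − 3000) = 700/1400 = 0.5
a = 1600 − 0.5(3000) = 1600 − 1500 = 100
C = 100 + 0.5(5000) = 2600
S = 5000 − 2600 = 2400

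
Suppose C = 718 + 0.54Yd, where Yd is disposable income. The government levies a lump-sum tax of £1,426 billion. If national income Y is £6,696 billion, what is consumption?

Yd = Y − T = 6696 − 1426 = 5270
C = 718 + 0.54(5270) = 718 + 2845.8 = 3563.8

C = 3563.8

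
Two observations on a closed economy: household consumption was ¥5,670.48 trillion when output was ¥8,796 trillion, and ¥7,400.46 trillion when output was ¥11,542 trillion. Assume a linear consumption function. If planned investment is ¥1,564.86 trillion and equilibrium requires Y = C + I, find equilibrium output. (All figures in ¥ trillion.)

MPC = (7400.46 − 5670.48)/(11542 − 8796) = 1729.98/2746 = 0.63
a = 5670.48 − 0.63(8796) = 129
Equilibrium: Y = 129 + 0.63Y + 1564.86
0.37Y = 1693.86, so Y = 1693.86/0.37 = 4578

Y = 4578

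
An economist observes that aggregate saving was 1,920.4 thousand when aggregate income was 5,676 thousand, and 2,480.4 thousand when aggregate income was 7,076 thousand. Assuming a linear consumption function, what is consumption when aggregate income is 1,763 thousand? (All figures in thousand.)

MPS = ΔS/ΔY = (2480.4 − 1920.4)/(7076 − 5676) = 560/1400 = 0.4
MPC = 1 − MPS = 0.6
Autonomous saving = 1920.4 − 0.4(5676) = -350, so a = 350
C = 350 + 0.6(1763) = 350 + 1057.8 = 1407.8

C = 1407.8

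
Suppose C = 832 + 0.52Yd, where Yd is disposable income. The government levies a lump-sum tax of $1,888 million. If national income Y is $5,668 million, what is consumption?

Yd = Y − T = 5668 − 1888 = 3780
C = 832 + 0.52(3780) = 832 + 1965.6 = 2797.6

C = 2797.6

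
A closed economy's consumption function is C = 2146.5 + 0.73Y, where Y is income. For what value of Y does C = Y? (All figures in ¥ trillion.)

Y = 7950

At break-even, C = Y: 2146.5 + 0.73Y = Y
0.27Y = 2146.5, so Y = 2146.5/0.27 = 7950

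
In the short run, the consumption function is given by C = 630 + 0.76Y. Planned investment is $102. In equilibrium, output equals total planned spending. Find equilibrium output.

Y = C + I = 630 + 0.76Y + 102
Y − 0.76Y = 732
0.24Y = 732, so Y = 732/0.24 = 3050

Y = 3050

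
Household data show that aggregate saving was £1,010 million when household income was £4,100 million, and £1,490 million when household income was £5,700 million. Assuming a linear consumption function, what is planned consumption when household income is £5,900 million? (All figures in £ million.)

C = 4350

MPS = ΔS/ΔY = (1490 − 1010)/(5700 − 4100) = 480/1600 = 0.3
MPC = 1 − MPS = 0.7
Autonomous saving = 1010 − 0.3(4100) = -220, so a = 220
C = 220 + 0.7(5900) = 220 + 4130 = 4350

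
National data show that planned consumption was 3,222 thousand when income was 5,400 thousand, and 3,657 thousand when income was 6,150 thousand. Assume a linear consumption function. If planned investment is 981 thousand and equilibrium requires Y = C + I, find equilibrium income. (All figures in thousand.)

MPC = (3657 − 3222)/(6150 − 5400) = 435/750 = 0.58
a = 3222 − 0.58(5400) = 90
Equilibrium: Y = 90 + 0.58Y + 981
0.42Y = 1071, so Y = 1071/0.42 = 2550

Y = 2550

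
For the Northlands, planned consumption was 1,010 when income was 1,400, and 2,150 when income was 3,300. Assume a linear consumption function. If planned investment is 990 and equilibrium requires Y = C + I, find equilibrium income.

MPC = (2150 − 1010)/(3300 − 1400) = 1140/1900 = 0.6
a = 1010 − 0.6(1400) = 170
Equilibrium: Y = 170 + 0.6Y + 990
0.4Y = 1160, so Y = 1160/0.4 = 2900

Y = 2900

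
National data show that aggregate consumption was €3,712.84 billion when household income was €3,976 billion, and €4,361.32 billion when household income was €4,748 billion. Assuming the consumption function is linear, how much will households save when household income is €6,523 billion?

MPC = (4361.32 − 3712.84)/(4748 − 3976) = 648.48/772 = 0.84
a = 3712.84 − 0.84(3976) = 3712.84 − 3339.84 = 373
C = 373 + 0.84(6523) = 5852.32
S = 6523 − 5852.32 = 670.68

S = 670.68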